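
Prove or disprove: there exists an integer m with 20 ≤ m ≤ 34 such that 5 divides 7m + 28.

m = 21

At m = 20 the value 168 is not a multiple of 5. m = 21 works, since 7·21 + 28 = 175 = 35·5.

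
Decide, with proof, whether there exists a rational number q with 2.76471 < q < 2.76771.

q = 83/30

Scale by 30: the interval becomes (82.94130, 83.03130), which contains the integer 83.
So q = 83/30 works: it is a ratio of integers, and dividing 30·2.76471 < 83 < 30·2.76771 through by 30 gives 2.76471 < 83/30 < 2.76771.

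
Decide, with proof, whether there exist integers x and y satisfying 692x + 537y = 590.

Since gcd(692, 537) = 1, every integer is an integer combination of 692 and 537.
Run the Euclidean algorithm on 692 and 537: 692 = 1·537 + 155, 537 = 3·155 + 72, 155 = 2·72 + 11, 72 = 6·11 + 6, 11 = 1·6 + 5, 6 = 1·5 + 1, 5 = 5·1 + 0.
Back-substituting, 1 = 6 − 1·5 = 6 − (11 − 1·6) = −11 + 2·6 = −11 + 2·(72 − 6·11) = 2·72 − 13·11 = 2·72 − 13·(155 − 2·72) = −13·155 + 28·72 = −13·155 + 28·(537 − 3·155) = 28·537 − 97·155 = 28·537 − 97·(692 − 1·537) = −97·692 + 125·537; that is, 692·(-97) + 537·125 = 1.
Multiplying through by 590: x = (-97)·590 = -57230, y = 125·590 = 73750 is a solution.
Shifting by a multiple of (537, −692) keeps it a solution: x = -57230 + 107·537 = 229, y = 73750 − 107·692 = -294.
Indeed 692·229 + 537·(-294) = 158468 − 157878 = 590.

x = 229, y = -294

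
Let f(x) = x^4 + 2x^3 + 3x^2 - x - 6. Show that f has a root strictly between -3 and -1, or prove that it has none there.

f(-3) = 51 and f(-1) = -3, which have opposite signs.
f is continuous everywhere (it is a polynomial), in particular on [-3, -1].
By the Intermediate Value Theorem f must vanish at some point of (-3, -1).

Such a root exists.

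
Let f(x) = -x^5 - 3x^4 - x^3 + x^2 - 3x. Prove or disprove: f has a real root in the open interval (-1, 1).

Yes, f has a root in the interval.

f(-1) = 3 and f(1) = -7, which have opposite signs.
f is continuous everywhere (it is a polynomial), in particular on [-1, 1].
By the Intermediate Value Theorem f must vanish at some point of (-1, 1).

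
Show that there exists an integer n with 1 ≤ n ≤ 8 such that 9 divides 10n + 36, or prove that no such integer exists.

There is no such integer n in that range.

The values of 10n + 36 for n = 1, 2, …, 8 are 46, 56, 66, 76, 86, 96, 106, 116; reduced mod 9 these are 1, 2, 3, 4, 5, 6, 7, 8.
The residue 0 does not occur, so no n in [1, 8] makes 10n + 36 a multiple of 9.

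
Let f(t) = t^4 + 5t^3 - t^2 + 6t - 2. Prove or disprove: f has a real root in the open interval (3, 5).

No such root exists.

The endpoint values f(3) = 223 and f(5) = 1253 are both positive. Claim: f(t) > 0 for every t in (3, 5).
Substitute t = 3 + u, where 0 < u < 2 on the interval. Expanding, f(3 + u) = u^4 + 17u^3 + 98u^2 + 243u + 223.
All 5 nonzero coefficients of this polynomial in u are positive; hence for u > 0 the value is a sum of positive terms (the constant 223 among them).
So f is strictly positive on (3, 5); no root exists in the interval.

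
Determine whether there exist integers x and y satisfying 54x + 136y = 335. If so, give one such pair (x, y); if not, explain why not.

gcd(54, 136) = 2, so every integer of the form 54x + 136y is a multiple of 2.
However 335 leaves remainder 1 on division by 2.
Therefore 54x + 136y = 335 has no solution in integers.

No such integers exist.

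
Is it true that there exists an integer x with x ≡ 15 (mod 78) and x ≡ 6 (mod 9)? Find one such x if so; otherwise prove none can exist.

x = 15

gcd(78, 9) = 3. A simultaneous solution exists iff 15 ≡ 6 (mod 3); here 15 mod 3 = 0 = 6 mod 3, so it does.
In fact x = 15 itself already satisfies 15 mod 9 = 6.
Check: 15 mod 78 = 15, 15 mod 9 = 6. ✓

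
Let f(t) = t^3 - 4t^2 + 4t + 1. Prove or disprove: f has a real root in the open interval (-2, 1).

Yes, f has a root in the interval.

f(-2) = -31 and f(1) = 2, which have opposite signs.
f is continuous everywhere (it is a polynomial), in particular on [-2, 1].
By the Intermediate Value Theorem f must vanish at some point of (-2, 1).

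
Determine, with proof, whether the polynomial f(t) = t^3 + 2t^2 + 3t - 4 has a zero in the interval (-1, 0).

f has no root in that interval.

f(-1) = -6 and f(0) = -4, both negative.
The derivative f'(t) = 3t^2 + 4t + 3 is a quadratic with discriminant 4² − 4·3·3 = -20 < 0; it never vanishes, so it is always positive (sign of the leading coefficient).
Hence f is strictly increasing on ℝ, and in particular on [-1, 0]. A strictly monotone function with same-sign endpoint values stays negative on the whole interval, so f has no zero in (-1, 0).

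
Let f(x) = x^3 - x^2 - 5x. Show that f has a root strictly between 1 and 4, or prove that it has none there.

f(1) = -5 and f(4) = 28, which have opposite signs.
Since f is a polynomial it is continuous on [1, 4].
By the Intermediate Value Theorem f must vanish at some point of (1, 4).

Such a root exists.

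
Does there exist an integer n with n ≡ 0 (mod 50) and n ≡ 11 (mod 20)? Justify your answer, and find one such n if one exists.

gcd(50, 20) = 10. If n ≡ 0 (mod 50) and n ≡ 11 (mod 20), then n ≡ 0 (mod 10) and n ≡ 11 (mod 10).
But 0 mod 10 = 0 while 11 mod 10 = 1, a contradiction.
Therefore no such n exists.

There is no such integer.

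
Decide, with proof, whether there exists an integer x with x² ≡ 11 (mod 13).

Since (13 − x)² ≡ x² (mod 13), it suffices to square x = 0, 1, …, 6: the residues are 0, 1, 4, 9, 3, 12, 10.
The set of squares mod 13 is therefore {0, 1, 3, 4, 9, 10, 12}, which does not contain 11.
Hence no integer x has x² ≡ 11 (mod 13).

No, no such integer exists.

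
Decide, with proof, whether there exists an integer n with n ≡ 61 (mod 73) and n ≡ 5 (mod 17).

n = 1229

Since 73 and 17 share no common factor, CRT says the pair of congruences has a solution (unique mod 1241).
Any solution of the first congruence is n = 61 + 73t; substituting into the second, 73t ≡ 5 − 61 ≡ 12 (mod 17).
73 ≡ 5 (mod 17), so this reads 5t ≡ 12 (mod 17). Note 5·7 = 35 ≡ 1 (mod 17) (as 35 − 1 = 2·17), so 5⁻¹ ≡ 7.
Therefore t ≡ 7·12 = 84 ≡ 16 (mod 17).
Taking t = 16 gives n = 61 + 73·16 = 1229.
Check: 1229 mod 73 = 61, 1229 mod 17 = 5. ✓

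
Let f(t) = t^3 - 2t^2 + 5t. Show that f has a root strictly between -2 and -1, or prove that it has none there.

Evaluate at the endpoints: f(-2) = -26, f(-1) = -8 — same sign (negative).
f'(t) = 3t^2 - 4t + 5 has discriminant (-4)² − 4·3·5 = -44 < 0, so f' has no real roots and is positive for every real t.
Hence f is strictly increasing on ℝ, and in particular on [-2, -1]. A strictly monotone function with same-sign endpoint values stays negative on the whole interval, so f has no zero in (-2, -1).

No.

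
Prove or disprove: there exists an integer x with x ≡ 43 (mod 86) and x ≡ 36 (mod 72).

gcd(86, 72) = 2. If x ≡ 43 (mod 86) and x ≡ 36 (mod 72), then x ≡ 43 (mod 2) and x ≡ 36 (mod 2).
But 43 mod 2 = 1 while 36 mod 2 = 0, a contradiction.
Hence the system has no solution.

No, no such integer exists.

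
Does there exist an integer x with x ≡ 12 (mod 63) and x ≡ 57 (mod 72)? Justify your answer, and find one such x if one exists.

gcd(63, 72) = 9. A simultaneous solution exists iff 12 ≡ 57 (mod 9); here 12 mod 9 = 3 = 57 mod 9, so it does.
List candidates x ≡ 12 (mod 63): 12, 75, 138, 201. Modulo 72 these are 12, 3, 66, 57; 201 gives 57 as required.
Indeed 201 ≡ 12 (mod 63) and 201 ≡ 57 (mod 72).

x = 201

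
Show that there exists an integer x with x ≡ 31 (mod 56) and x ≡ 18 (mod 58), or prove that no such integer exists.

There is no such integer.

Both moduli are multiples of 2 = gcd(56, 58), so any solution would satisfy x ≡ 31 and x ≡ 18 modulo 2 simultaneously.
But 31 mod 2 = 1 while 18 mod 2 = 0, a contradiction.
Hence the system has no solution.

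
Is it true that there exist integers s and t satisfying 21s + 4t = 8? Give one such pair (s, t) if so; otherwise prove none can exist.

s = 0, t = 2

21 and 4 are coprime, so 21s + 4t ranges over all of ℤ.
Run the Euclidean algorithm on 21 and 4: 21 = 5·4 + 1, 4 = 4·1 + 0.
Back-substituting, 1 = 21 − 5·4; that is, 21·1 + 4·(-5) = 1.
Scaling by 8 gives the particular solution (s, t) = (8, -40).
Subtracting 2·4 from s and adding 2·21 to t gives the tidier solution (0, 2).
Check: 21·0 + 4·2 = 0 + 8 = 8. ✓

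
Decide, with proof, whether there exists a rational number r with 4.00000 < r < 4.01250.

Scale by 81: the interval becomes (324.00000, 325.01250), which contains the integer 325.
Dividing back, 4.00000 < 325/81 < 4.01250, and 325/81 is rational.

r = 325/81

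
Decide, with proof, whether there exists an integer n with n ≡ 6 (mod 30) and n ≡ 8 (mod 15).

Reduce both congruences modulo 15, which divides 30 and 15: they say n ≡ 6 (mod 15) and n ≡ 8 (mod 15).
These are incompatible: 6 − 8 = -2 is not divisible by 15.
So no integer satisfies both congruences.

No such integer exists.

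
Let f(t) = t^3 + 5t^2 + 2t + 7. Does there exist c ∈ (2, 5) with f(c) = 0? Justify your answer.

The endpoint values f(2) = 39 and f(5) = 267 are both positive. Claim: f(t) > 0 for every t in (2, 5).
Substitute t = 2 + u, where 0 < u < 3 on the interval. Expanding, f(2 + u) = u^3 + 11u^2 + 34u + 39.
All 4 nonzero coefficients of this polynomial in u are positive; hence for u > 0 the value is a sum of positive terms (the constant 39 among them).
So f is strictly positive on (2, 5); no root exists in the interval.

No such root exists.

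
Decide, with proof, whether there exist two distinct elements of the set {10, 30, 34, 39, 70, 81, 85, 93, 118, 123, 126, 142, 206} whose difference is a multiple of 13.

Residues mod 13: 10↦10, 30↦4, 34↦8, 39↦0, 70↦5, 81↦3, 85↦7, 93↦2, 118↦1, 123↦6, 126↦9, 142↦12, 206↦11.
These 13 residues are pairwise different, hence no difference of two elements is divisible by 13.

No such pair exists.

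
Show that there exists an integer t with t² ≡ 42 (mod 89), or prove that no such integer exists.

t = 24 works: 24² = 576, and 576 − 42 = 534 = 6·89.

t = 24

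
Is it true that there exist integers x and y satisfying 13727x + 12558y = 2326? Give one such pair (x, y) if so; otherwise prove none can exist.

gcd(13727, 12558) = 7, so every integer of the form 13727x + 12558y is a multiple of 7.
But 2326 = 7·332 + 2, so 7 ∤ 2326.
Therefore 13727x + 12558y = 2326 has no solution in integers.

There are no such integers.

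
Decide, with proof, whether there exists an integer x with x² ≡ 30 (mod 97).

97 is prime, so by Euler's criterion 30 is a square mod 97 iff 30^((97−1)/2) = 30^48 ≡ 1 (mod 97).
Repeated squaring mod 97: 30^2 = 900 ≡ 27; 30^4 ≡ 27² = 729 ≡ 50; 30^8 ≡ 50² = 2500 ≡ 75; 30^16 ≡ 75² = 5625 ≡ 96; 30^32 ≡ 96² = 9216 ≡ 1.
Since 48 = 32 + 16, 30^48 ≡ 1 · 96; multiplying out mod 97: 1·96 = 96 ≡ 96. Thus 30^48 ≡ 96 ≡ −1 (mod 97).
By Euler's criterion 30 is a quadratic non-residue mod 97: no x satisfies x² ≡ 30 (mod 97).

No such integer exists.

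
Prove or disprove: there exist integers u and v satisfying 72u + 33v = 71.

gcd(72, 33) = 3, so every integer of the form 72u + 33v is a multiple of 3.
But 71 is not a multiple of 3 (it leaves remainder 2).
So the equation is unsolvable over ℤ.

No, no such integers exist.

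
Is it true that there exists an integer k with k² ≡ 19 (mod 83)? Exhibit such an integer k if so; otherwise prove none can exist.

No, no such integer exists.

Apply Euler's criterion with the prime 83: 19 is a quadratic residue iff 19^41 ≡ 1 (mod 83), and a non-residue iff it is ≡ −1.
Repeated squaring mod 83: 19^2 = 361 ≡ 29; 19^4 ≡ 29² = 841 ≡ 11; 19^8 ≡ 11² = 121 ≡ 38; 19^16 ≡ 38² = 1444 ≡ 33; 19^32 ≡ 33² = 1089 ≡ 10.
Since 41 = 32 + 8 + 1, 19^41 ≡ 10 · 38 · 19; multiplying out mod 83: 10·38 = 380 ≡ 48, then 48·19 = 912 ≡ 82. Thus 19^41 ≡ 82 ≡ −1 (mod 83).
The value −1 means 19 is a non-residue modulo 83, so k² ≡ 19 (mod 83) is impossible.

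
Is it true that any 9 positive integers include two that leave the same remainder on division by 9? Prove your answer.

Try 9 consecutive integers, 20, 21, …, 28. Their remainders mod 9 are 2, 3, 4, 5, 6, 7, 8, 0, 1 — pairwise different, as any 9 ≤ 9 consecutive integers have distinct residues.
Hence this collection has no pair with equal remainders mod 9, disproving the claim.

No, the set {20, 21, 22, 23, 24, 25, 26, 27, 28} is a counterexample.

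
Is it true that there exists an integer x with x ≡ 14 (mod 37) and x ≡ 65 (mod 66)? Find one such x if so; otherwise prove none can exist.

Since 37 and 66 share no common factor, CRT says the pair of congruences has a solution (unique mod 2442).
Write x = 14 + 37t and require 14 + 37t ≡ 65 (mod 66), i.e. 37t ≡ 51 (mod 66).
Note 37·25 = 925 ≡ 1 (mod 66) (as 925 − 1 = 14·66), so 37⁻¹ ≡ 25.
Therefore t ≡ 25·51 = 1275 ≡ 21 (mod 66).
Taking t = 21 gives x = 14 + 37·21 = 791.
Indeed 791 ≡ 14 (mod 37) and 791 ≡ 65 (mod 66).

x = 791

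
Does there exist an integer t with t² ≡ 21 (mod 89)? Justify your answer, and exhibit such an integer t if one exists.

t = 33

Take t = 33. Then 33² = 1089 = 12·89 + 21, so 33² ≡ 21 (mod 89).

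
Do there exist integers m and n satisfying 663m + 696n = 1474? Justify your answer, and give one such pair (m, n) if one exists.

No such integers exist.

Any value of 663m + 696n is a multiple of gcd(663, 696) = 3.
But 1474 is not a multiple of 3 (it leaves remainder 1).
Hence no integers m, n satisfy the equation.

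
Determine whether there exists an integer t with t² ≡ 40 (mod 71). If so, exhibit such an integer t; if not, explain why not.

t = 53

t = 53 works: 53² = 2809, and 2809 − 40 = 2769 = 39·71.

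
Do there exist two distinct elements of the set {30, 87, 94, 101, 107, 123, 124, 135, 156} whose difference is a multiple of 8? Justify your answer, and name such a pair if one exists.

30 and 94 are such a pair.

Both 30 and 94 leave remainder 6 on division by 8; their difference 64 = 8·8 is a multiple of 8.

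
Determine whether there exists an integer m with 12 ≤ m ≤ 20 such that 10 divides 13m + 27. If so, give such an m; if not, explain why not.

No such integer m in that range exists.

For m = 12, 13, …, 20 the values of 13m + 27 modulo 10 are 3, 6, 9, 2, 5, 8, 1, 4, 7 respectively.
None is 0, so 10 never divides 13m + 27 on this range.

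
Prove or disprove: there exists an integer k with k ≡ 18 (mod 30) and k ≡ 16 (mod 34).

gcd(30, 34) = 2. A simultaneous solution exists iff 18 ≡ 16 (mod 2); here 18 mod 2 = 0 = 16 mod 2, so it does.
Put k = 18 + 30t, so we need 30t ≡ 32 (mod 34), equivalently (divide by 2) 15t ≡ 16 (mod 17).
Since 15·8 = 120 = 7·17 + 1, the inverse of 15 mod 17 is 8.
Multiplying by 8: t ≡ 8·16 = 128 ≡ 9 (mod 17).
Then k = 18 + 30·9 = 288.
Indeed 288 ≡ 18 (mod 30) and 288 ≡ 16 (mod 34).

k = 288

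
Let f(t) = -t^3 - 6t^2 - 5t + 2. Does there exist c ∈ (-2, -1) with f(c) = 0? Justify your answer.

Yes, f has a root in the interval.

f(-2) = -4 and f(-1) = 2, which have opposite signs.
f is continuous everywhere (it is a polynomial), in particular on [-2, -1].
By the Intermediate Value Theorem f must vanish at some point of (-2, -1).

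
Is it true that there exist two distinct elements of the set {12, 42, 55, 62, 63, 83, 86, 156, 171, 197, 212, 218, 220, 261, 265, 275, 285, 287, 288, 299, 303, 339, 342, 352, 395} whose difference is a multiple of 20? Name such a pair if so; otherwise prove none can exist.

12 mod 20 = 12 and 212 mod 20 = 12, so 212 − 12 = 200 = 10·20.

12 and 212 are such a pair.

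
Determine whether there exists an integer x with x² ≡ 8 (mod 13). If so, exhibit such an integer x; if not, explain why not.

Since (13 − x)² ≡ x² (mod 13), it suffices to square x = 0, 1, …, 6: the residues are 0, 1, 4, 9, 3, 12, 10.
So the quadratic residues mod 13 are {0, 1, 3, 4, 9, 10, 12}, and 8 is not among them.
Hence no integer x has x² ≡ 8 (mod 13).

No such integer exists.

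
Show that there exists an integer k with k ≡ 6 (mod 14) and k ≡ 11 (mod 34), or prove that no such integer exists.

Both moduli are multiples of 2 = gcd(14, 34), so any solution would satisfy k ≡ 6 and k ≡ 11 modulo 2 simultaneously.
But 6 mod 2 = 0 while 11 mod 2 = 1, a contradiction.
Therefore no such k exists.

No such integer exists.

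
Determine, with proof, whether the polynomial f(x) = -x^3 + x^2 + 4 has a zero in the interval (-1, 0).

f(-1) = 6 and f(0) = 4, both positive, so a sign-change argument is unavailable; we show f keeps this sign on the whole interval.
Substitute x = −u, where 0 < u < 1 on the interval. Expanding, f(−u) = u^3 + u^2 + 4.
All 3 nonzero coefficients of this polynomial in u are positive; hence for u > 0 the value is a sum of positive terms (the constant 4 among them).
Therefore f(x) > 0 throughout (-1, 0), and f has no zero there.

No.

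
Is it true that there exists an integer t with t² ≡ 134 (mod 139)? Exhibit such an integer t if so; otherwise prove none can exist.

There is no such integer.

Apply Euler's criterion with the prime 139: 134 is a quadratic residue iff 134^69 ≡ 1 (mod 139), and a non-residue iff it is ≡ −1.
Repeated squaring mod 139: 134^2 = 17956 ≡ 25; 134^4 ≡ 25² = 625 ≡ 69; 134^8 ≡ 69² = 4761 ≡ 35; 134^16 ≡ 35² = 1225 ≡ 113; 134^32 ≡ 113² = 12769 ≡ 120; 134^64 ≡ 120² = 14400 ≡ 83.
Since 69 = 64 + 4 + 1, 134^69 ≡ 83 · 69 · 134; multiplying out mod 139: 83·69 = 5727 ≡ 28, then 28·134 = 3752 ≡ 138. Thus 134^69 ≡ 138 ≡ −1 (mod 139).
By Euler's criterion 134 is a quadratic non-residue mod 139: no t satisfies t² ≡ 134 (mod 139).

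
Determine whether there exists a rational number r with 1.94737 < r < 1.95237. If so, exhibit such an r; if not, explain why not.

r = 39/20

Look for a denominator N such that an integer falls strictly between N·1.94737 and N·1.95237. N = 20 works: 20·1.94737 = 38.94740 < 39 < 39.04740 = 20·1.95237.
So r = 39/20 works: it is a ratio of integers, and dividing 20·1.94737 < 39 < 20·1.95237 through by 20 gives 1.94737 < 39/20 < 1.95237.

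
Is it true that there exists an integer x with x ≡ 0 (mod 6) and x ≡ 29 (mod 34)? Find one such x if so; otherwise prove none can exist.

Both moduli are multiples of 2 = gcd(6, 34), so any solution would satisfy x ≡ 0 and x ≡ 29 modulo 2 simultaneously.
However 0 ≡ 0 and 29 ≡ 1 (mod 2), and 0 ≠ 1.
So no integer satisfies both congruences.

There is no such integer.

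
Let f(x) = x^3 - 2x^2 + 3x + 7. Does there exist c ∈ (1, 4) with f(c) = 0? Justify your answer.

Evaluate at the endpoints: f(1) = 9, f(4) = 51 — same sign (positive).
The derivative f'(x) = 3x^2 - 4x + 3 is a quadratic with discriminant (-4)² − 4·3·3 = -20 < 0; it never vanishes, so it is always positive (sign of the leading coefficient).
So f is strictly increasing; between 1 and 4 its values lie between f(1) = 9 and f(4) = 51, all positive. Therefore f has no root in (1, 4).

f has no root in that interval.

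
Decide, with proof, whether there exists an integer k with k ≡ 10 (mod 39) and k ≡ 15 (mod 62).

The moduli 39 and 62 are coprime, so by the Chinese Remainder Theorem a unique solution modulo 2418 exists.
Any solution of the first congruence is k = 10 + 39t; substituting into the second, 39t ≡ 15 − 10 ≡ 5 (mod 62).
Invert 39 mod 62 by the Euclidean algorithm: 62 = 1·39 + 23, 39 = 1·23 + 16, 23 = 1·16 + 7, 16 = 2·7 + 2, 7 = 3·2 + 1, 2 = 2·1 + 0; back-substituting, 1 = 7 − 3·2 = 7 − 3·(16 − 2·7) = −3·16 + 7·7 = −3·16 + 7·(23 − 1·16) = 7·23 − 10·16 = 7·23 − 10·(39 − 1·23) = −10·39 + 17·23 = −10·39 + 17·(62 − 1·39) = 17·62 − 27·39. Hence 39·(-27) ≡ 1, so 39⁻¹ ≡ -27 ≡ 35 (mod 62).
Multiplying by 35: t ≡ 35·5 = 175 ≡ 51 (mod 62).
With t = 51: k = 10 + 39·51 = 1999.
Verify: 1999 = 51·39 + 10 and 1999 = 32·62 + 15. ✓

k = 1999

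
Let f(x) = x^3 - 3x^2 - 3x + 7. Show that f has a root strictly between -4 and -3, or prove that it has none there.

No.

The endpoint values f(-4) = -93 and f(-3) = -38 are both negative. Claim: f(x) < 0 for every x in (-4, -3).
Shift to the endpoint -3: with x = -3 − u (0 < u < 1), one computes f(-3 − u) = -u^3 - 12u^2 - 42u - 38.
The nonzero coefficients here are all negative, so for u > 0 every term is negative (or zero), and the constant term -38 is strictly negative.
Therefore f(x) < 0 throughout (-4, -3), and f has no zero there.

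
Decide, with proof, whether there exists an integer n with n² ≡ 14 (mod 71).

71 is prime, so by Euler's criterion 14 is a square mod 71 iff 14^((71−1)/2) = 14^35 ≡ 1 (mod 71).
Squaring successively (mod 71): 14^2 = 196 ≡ 54; 14^4 ≡ 54² = 2916 ≡ 5; 14^8 ≡ 5² = 25 ≡ 25; 14^16 ≡ 25² = 625 ≡ 57; 14^32 ≡ 57² = 3249 ≡ 54.
Since 35 = 32 + 2 + 1, 14^35 ≡ 54 · 54 · 14; multiplying out mod 71: 54·54 = 2916 ≡ 5, then 5·14 = 70 ≡ 70. Thus 14^35 ≡ 70 ≡ −1 (mod 71).
The value −1 means 14 is a non-residue modulo 71, so n² ≡ 14 (mod 71) is impossible.

No, no such integer exists.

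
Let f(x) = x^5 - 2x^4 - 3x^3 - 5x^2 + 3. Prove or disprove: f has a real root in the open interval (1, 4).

f(1) = -6 and f(4) = 243, which have opposite signs.
Since f is a polynomial it is continuous on [1, 4].
By the Intermediate Value Theorem f must vanish at some point of (1, 4).

Such a root exists.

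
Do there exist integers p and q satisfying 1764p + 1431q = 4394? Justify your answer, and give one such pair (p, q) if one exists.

No, no such integers exist.

gcd(1764, 1431) = 9, so every integer of the form 1764p + 1431q is a multiple of 9.
But 4394 = 9·488 + 2, so 9 ∤ 4394.
Hence no integers p, q satisfy the equation.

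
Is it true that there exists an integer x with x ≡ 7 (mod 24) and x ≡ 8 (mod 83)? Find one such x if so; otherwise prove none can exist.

gcd(24, 83) = 1, so the Chinese Remainder Theorem guarantees exactly one residue class mod 1992 satisfying both.
Any solution of the first congruence is x = 7 + 24t; substituting into the second, 24t ≡ 8 − 7 ≡ 1 (mod 83).
Since 24·45 = 1080 = 13·83 + 1, the inverse of 24 mod 83 is 45.
Therefore t ≡ 45·1 = 45 (mod 83).
Taking t = 45 gives x = 7 + 24·45 = 1087.
Indeed 1087 ≡ 7 (mod 24) and 1087 ≡ 8 (mod 83).

x = 1087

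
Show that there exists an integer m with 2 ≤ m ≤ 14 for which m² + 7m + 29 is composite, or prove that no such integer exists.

m = 13

At m = 13: 13² + 7·13 + 29 = 289 = 17·17, which is composite.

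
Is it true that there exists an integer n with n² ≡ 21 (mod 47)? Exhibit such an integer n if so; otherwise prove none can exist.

n = 31 works: 31² = 961, and 961 − 21 = 940 = 20·47.

n = 31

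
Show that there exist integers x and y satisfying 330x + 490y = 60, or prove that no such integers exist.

Every value of 330x + 490y is a multiple of gcd(330, 490) = 10; since 10 ∣ 60, solutions exist.
Dividing through by 10 reduces the equation to 33x + 49y = 6.
Dividing repeatedly: 49 = 1·33 + 16, 33 = 2·16 + 1, 16 = 16·1 + 0.
Unwinding: 1 = 33 − 2·16 = 33 − 2·(49 − 1·33) = −2·49 + 3·33, i.e. 33·3 + 49·(-2) = 1.
Multiplying through by 6: x = 3·6 = 18, y = (-2)·6 = -12 is a solution.
Check: 330·18 + 490·(-12) = 5940 − 5880 = 60. ✓

x = 18, y = -12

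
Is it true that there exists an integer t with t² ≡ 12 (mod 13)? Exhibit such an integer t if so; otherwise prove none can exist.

t = 8

t = 8 works: 8² = 64, and 64 − 12 = 52 = 4·13.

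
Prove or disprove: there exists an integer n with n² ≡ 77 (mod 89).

No such integer exists.

89 is prime, so by Euler's criterion 77 is a square mod 89 iff 77^((89−1)/2) = 77^44 ≡ 1 (mod 89).
Repeated squaring mod 89: 77^2 = 5929 ≡ 55; 77^4 ≡ 55² = 3025 ≡ 88; 77^8 ≡ 88² = 7744 ≡ 1; 77^16 ≡ 1² = 1 ≡ 1; 77^32 ≡ 1² = 1 ≡ 1.
Since 44 = 32 + 8 + 4, 77^44 ≡ 1 · 1 · 88; multiplying out mod 89: 1·1 = 1 ≡ 1, then 1·88 = 88 ≡ 88. Thus 77^44 ≡ 88 ≡ −1 (mod 89).
The value −1 means 77 is a non-residue modulo 89, so n² ≡ 77 (mod 89) is impossible.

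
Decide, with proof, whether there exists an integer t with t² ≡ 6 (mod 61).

61 is prime, so by Euler's criterion 6 is a square mod 61 iff 6^((61−1)/2) = 6^30 ≡ 1 (mod 61).
Squaring successively (mod 61): 6^2 = 36 ≡ 36; 6^4 ≡ 36² = 1296 ≡ 15; 6^8 ≡ 15² = 225 ≡ 42; 6^16 ≡ 42² = 1764 ≡ 56.
Since 30 = 16 + 8 + 4 + 2, 6^30 ≡ 56 · 42 · 15 · 36; multiplying out mod 61: 56·42 = 2352 ≡ 34, then 34·15 = 510 ≡ 22, then 22·36 = 792 ≡ 60. Thus 6^30 ≡ 60 ≡ −1 (mod 61).
By Euler's criterion 6 is a quadratic non-residue mod 61: no t satisfies t² ≡ 6 (mod 61).

There is no such integer.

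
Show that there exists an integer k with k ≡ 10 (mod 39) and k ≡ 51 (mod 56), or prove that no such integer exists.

gcd(39, 56) = 1, so the Chinese Remainder Theorem guarantees exactly one residue class mod 2184 satisfying both.
Write k = 10 + 39t and require 10 + 39t ≡ 51 (mod 56), i.e. 39t ≡ 41 (mod 56).
To invert 39 modulo 56: 56 = 1·39 + 17, 39 = 2·17 + 5, 17 = 3·5 + 2, 5 = 2·2 + 1, 2 = 2·1 + 0, and unwinding, 1 = 5 − 2·2 = 5 − 2·(17 − 3·5) = −2·17 + 7·5 = −2·17 + 7·(39 − 2·17) = 7·39 − 16·17 = 7·39 − 16·(56 − 1·39) = −16·56 + 23·39. Thus 39⁻¹ ≡ 23 (mod 56).
Multiplying by 23: t ≡ 23·41 = 943 ≡ 47 (mod 56).
With t = 47: k = 10 + 39·47 = 1843.
Check: 1843 mod 39 = 10, 1843 mod 56 = 51. ✓

k = 1843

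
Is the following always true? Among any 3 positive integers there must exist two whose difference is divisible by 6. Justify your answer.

No, the set {22, 23, 24} is a counterexample.

Try 3 consecutive integers, 22, 23, 24. Their remainders mod 6 are 4, 5, 0 — pairwise different, as any 3 ≤ 6 consecutive integers have distinct residues.
No two share a residue, so no pair has difference divisible by 6; the claim fails for this set.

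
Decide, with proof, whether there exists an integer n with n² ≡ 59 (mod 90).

No, no such integer exists.

Since 3 ∣ 90, a solution of n² ≡ 59 (mod 90) would also satisfy n² ≡ 59 ≡ 2 (mod 3).
Squares mod 3 repeat after n = 1 (as (−n)² = n²); for n = 0..1 they are 0, 1.
The set of squares mod 3 is therefore {0, 1}, which does not contain 2.
Hence no integer n has n² ≡ 59 (mod 90).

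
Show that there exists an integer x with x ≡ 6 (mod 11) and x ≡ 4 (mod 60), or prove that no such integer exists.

Since 11 and 60 share no common factor, CRT says the pair of congruences has a solution (unique mod 660).
Any solution of the first congruence is x = 6 + 11t; substituting into the second, 11t ≡ 4 − 6 ≡ 58 (mod 60).
Invert 11 mod 60 by the Euclidean algorithm: 60 = 5·11 + 5, 11 = 2·5 + 1, 5 = 5·1 + 0; back-substituting, 1 = 11 − 2·5 = 11 − 2·(60 − 5·11) = −2·60 + 11·11. Hence 11·11 ≡ 1, so 11⁻¹ ≡ 11 (mod 60).
Multiplying by 11: t ≡ 11·58 = 638 ≡ 38 (mod 60).
With t = 38: x = 6 + 11·38 = 424.
Verify: 424 = 38·11 + 6 and 424 = 7·60 + 4. ✓

x = 424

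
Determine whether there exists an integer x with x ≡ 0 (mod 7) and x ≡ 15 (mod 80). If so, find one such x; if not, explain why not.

The moduli 7 and 80 are coprime, so by the Chinese Remainder Theorem a unique solution modulo 560 exists.
Any solution of the first congruence is x = 0 + 7t; substituting into the second, 7t ≡ 15 − 0 ≡ 15 (mod 80).
Invert 7 mod 80 by the Euclidean algorithm: 80 = 11·7 + 3, 7 = 2·3 + 1, 3 = 3·1 + 0; back-substituting, 1 = 7 − 2·3 = 7 − 2·(80 − 11·7) = −2·80 + 23·7. Hence 7·23 ≡ 1, so 7⁻¹ ≡ 23 (mod 80).
Multiplying by 23: t ≡ 23·15 = 345 ≡ 25 (mod 80).
With t = 25: x = 0 + 7·25 = 175.
Check: 175 mod 7 = 0, 175 mod 80 = 15. ✓

x = 175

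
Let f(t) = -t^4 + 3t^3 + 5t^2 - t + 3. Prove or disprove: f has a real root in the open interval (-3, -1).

Such a root exists.

f(-3) = -111 and f(-1) = 5, which have opposite signs.
Since f is a polynomial it is continuous on [-3, -1].
By the Intermediate Value Theorem f must vanish at some point of (-3, -1).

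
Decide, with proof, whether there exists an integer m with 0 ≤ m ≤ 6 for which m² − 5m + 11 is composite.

The values for m = 0, 1, …, 6 are 11, 7, 5, 5, 7, 11, 17, and each of these is prime.
So no value in the range makes the expression composite.

No such integer m in that range exists.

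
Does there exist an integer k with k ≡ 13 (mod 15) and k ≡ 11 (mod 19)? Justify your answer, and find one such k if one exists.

gcd(15, 19) = 1, so the Chinese Remainder Theorem guarantees exactly one residue class mod 285 satisfying both.
Any solution of the first congruence is k = 13 + 15t; substituting into the second, 15t ≡ 11 − 13 ≡ 17 (mod 19).
Note 15·14 = 210 ≡ 1 (mod 19) (as 210 − 1 = 11·19), so 15⁻¹ ≡ 14.
Multiplying by 14: t ≡ 14·17 = 238 ≡ 10 (mod 19).
With t = 10: k = 13 + 15·10 = 163.
Indeed 163 ≡ 13 (mod 15) and 163 ≡ 11 (mod 19).

k = 163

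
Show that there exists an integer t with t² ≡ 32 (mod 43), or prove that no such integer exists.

43 is prime, so by Euler's criterion 32 is a square mod 43 iff 32^((43−1)/2) = 32^21 ≡ 1 (mod 43).
Repeated squaring mod 43: 32^2 = 1024 ≡ 35; 32^4 ≡ 35² = 1225 ≡ 21; 32^8 ≡ 21² = 441 ≡ 11; 32^16 ≡ 11² = 121 ≡ 35.
Since 21 = 16 + 4 + 1, 32^21 ≡ 35 · 21 · 32; multiplying out mod 43: 35·21 = 735 ≡ 4, then 4·32 = 128 ≡ 42. Thus 32^21 ≡ 42 ≡ −1 (mod 43).
The value −1 means 32 is a non-residue modulo 43, so t² ≡ 32 (mod 43) is impossible.

No, no such integer exists.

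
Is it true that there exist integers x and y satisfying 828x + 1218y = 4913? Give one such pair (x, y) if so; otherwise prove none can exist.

Any value of 828x + 1218y is a multiple of gcd(828, 1218) = 6.
But 4913 is not a multiple of 6 (it leaves remainder 5).
So the equation is unsolvable over ℤ.

There are no such integers.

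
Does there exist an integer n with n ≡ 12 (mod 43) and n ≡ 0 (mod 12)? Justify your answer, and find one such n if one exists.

n = 12

Since 43 and 12 share no common factor, CRT says the pair of congruences has a solution (unique mod 516).
Any solution of the first congruence is n = 12 + 43t; substituting into the second, 43t ≡ 0 − 12 ≡ 0 (mod 12).
43 ≡ 7 (mod 12), so this reads 7t ≡ 0 (mod 12). t = 0 satisfies this.
With t = 0: n = 12 + 43·0 = 12.
Verify: 12 = 0·43 + 12 and 12 = 1·12 + 0. ✓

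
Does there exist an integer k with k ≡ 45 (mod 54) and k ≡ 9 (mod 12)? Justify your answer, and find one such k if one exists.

k = 45

gcd(54, 12) = 6. A simultaneous solution exists iff 45 ≡ 9 (mod 6); here 45 mod 6 = 3 = 9 mod 6, so it does.
In fact k = 45 itself already satisfies 45 mod 12 = 9.
Indeed 45 ≡ 45 (mod 54) and 45 ≡ 9 (mod 12).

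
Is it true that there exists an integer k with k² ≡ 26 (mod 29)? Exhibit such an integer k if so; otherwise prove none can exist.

No such integer exists.

Apply Euler's criterion with the prime 29: 26 is a quadratic residue iff 26^14 ≡ 1 (mod 29), and a non-residue iff it is ≡ −1.
Squaring successively (mod 29): 26^2 = 676 ≡ 9; 26^4 ≡ 9² = 81 ≡ 23; 26^8 ≡ 23² = 529 ≡ 7.
Since 14 = 8 + 4 + 2, 26^14 ≡ 7 · 23 · 9; multiplying out mod 29: 7·23 = 161 ≡ 16, then 16·9 = 144 ≡ 28. Thus 26^14 ≡ 28 ≡ −1 (mod 29).
By Euler's criterion 26 is a quadratic non-residue mod 29: no k satisfies k² ≡ 26 (mod 29).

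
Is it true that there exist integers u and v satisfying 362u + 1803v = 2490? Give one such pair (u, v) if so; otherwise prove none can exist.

u = 1521, v = -304

Since gcd(362, 1803) = 1, every integer is an integer combination of 362 and 1803.
Run the Euclidean algorithm on 1803 and 362: 1803 = 4·362 + 355, 362 = 1·355 + 7, 355 = 50·7 + 5, 7 = 1·5 + 2, 5 = 2·2 + 1, 2 = 2·1 + 0.
Unwinding: 1 = 5 − 2·2 = 5 − 2·(7 − 1·5) = −2·7 + 3·5 = −2·7 + 3·(355 − 50·7) = 3·355 − 152·7 = 3·355 − 152·(362 − 1·355) = −152·362 + 155·355 = −152·362 + 155·(1803 − 4·362) = 155·1803 − 772·362, i.e. 362·(-772) + 1803·155 = 1.
Times 2490: 362·(-1922280) + 1803·385950 = 2490, so (-1922280, 385950) solves it.
Adding 1067·1803 to u and subtracting 1067·362 from v gives the tidier solution (1521, -304).
Check: 362·1521 + 1803·(-304) = 550602 − 548112 = 2490. ✓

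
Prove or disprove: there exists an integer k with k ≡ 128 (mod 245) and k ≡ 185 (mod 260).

There is no such integer.

Both moduli are multiples of 5 = gcd(245, 260), so any solution would satisfy k ≡ 128 and k ≡ 185 modulo 5 simultaneously.
These are incompatible: 128 − 185 = -57 is not divisible by 5.
Hence the system has no solution.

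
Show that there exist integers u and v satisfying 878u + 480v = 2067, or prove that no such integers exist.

Any value of 878u + 480v is a multiple of gcd(878, 480) = 2.
However 2067 leaves remainder 1 on division by 2.
Therefore 878u + 480v = 2067 has no solution in integers.

There are no such integers.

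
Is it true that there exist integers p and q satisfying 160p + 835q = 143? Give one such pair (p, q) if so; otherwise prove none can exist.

Any value of 160p + 835q is a multiple of gcd(160, 835) = 5.
But 143 = 5·28 + 3, so 5 ∤ 143.
Hence no integers p, q satisfy the equation.

No such integers exist.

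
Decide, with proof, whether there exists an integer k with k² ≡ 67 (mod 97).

There is no such integer.

Apply Euler's criterion with the prime 97: 67 is a quadratic residue iff 67^48 ≡ 1 (mod 97), and a non-residue iff it is ≡ −1.
Squaring successively (mod 97): 67^2 = 4489 ≡ 27; 67^4 ≡ 27² = 729 ≡ 50; 67^8 ≡ 50² = 2500 ≡ 75; 67^16 ≡ 75² = 5625 ≡ 96; 67^32 ≡ 96² = 9216 ≡ 1.
Since 48 = 32 + 16, 67^48 ≡ 1 · 96; multiplying out mod 97: 1·96 = 96 ≡ 96. Thus 67^48 ≡ 96 ≡ −1 (mod 97).
By Euler's criterion 67 is a quadratic non-residue mod 97: no k satisfies k² ≡ 67 (mod 97).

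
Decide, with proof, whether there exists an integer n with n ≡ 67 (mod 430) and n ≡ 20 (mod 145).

gcd(430, 145) = 5. If n ≡ 67 (mod 430) and n ≡ 20 (mod 145), then n ≡ 67 (mod 5) and n ≡ 20 (mod 5).
But 67 mod 5 = 2 while 20 mod 5 = 0, a contradiction.
So no integer satisfies both congruences.

No, no such integer exists.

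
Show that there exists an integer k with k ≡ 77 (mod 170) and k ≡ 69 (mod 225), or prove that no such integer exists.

gcd(170, 225) = 5. If k ≡ 77 (mod 170) and k ≡ 69 (mod 225), then k ≡ 77 (mod 5) and k ≡ 69 (mod 5).
These are incompatible: 77 − 69 = 8 is not divisible by 5.
Therefore no such k exists.

No such integer exists.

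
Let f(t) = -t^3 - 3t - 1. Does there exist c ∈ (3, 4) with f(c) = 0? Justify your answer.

No.

Evaluate at the endpoints: f(3) = -37, f(4) = -77 — same sign (negative).
The derivative f'(t) = -3t^2 - 3 is a quadratic with discriminant 0² − 4·(-3)·(-3) = -36 < 0; it never vanishes, so it is always negative (sign of the leading coefficient).
So f is strictly decreasing; between 3 and 4 its values lie between f(3) = -37 and f(4) = -77, all negative. Therefore f has no root in (3, 4).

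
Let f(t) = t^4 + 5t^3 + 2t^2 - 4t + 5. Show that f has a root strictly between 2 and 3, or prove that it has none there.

f has no root in that interval.

f(2) = 61 and f(3) = 227, both positive, so a sign-change argument is unavailable; we show f keeps this sign on the whole interval.
Substitute t = 2 + u, where 0 < u < 1 on the interval. Expanding, f(2 + u) = u^4 + 13u^3 + 56u^2 + 96u + 61.
All 5 nonzero coefficients of this polynomial in u are positive; hence for u > 0 the value is a sum of positive terms (the constant 61 among them).
So f is strictly positive on (2, 3); no root exists in the interval.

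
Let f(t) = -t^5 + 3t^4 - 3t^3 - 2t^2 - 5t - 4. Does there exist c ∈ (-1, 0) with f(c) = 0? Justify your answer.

f(-1) = 6 and f(0) = -4, which have opposite signs.
As a polynomial, f is continuous on every closed interval.
The Intermediate Value Theorem then guarantees some c ∈ (-1, 0) with f(c) = 0.

Such a root exists.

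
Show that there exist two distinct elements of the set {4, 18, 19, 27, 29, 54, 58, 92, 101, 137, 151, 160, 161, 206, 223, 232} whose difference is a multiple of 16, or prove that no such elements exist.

Two integers differ by a multiple of 16 exactly when they have the same residue mod 16. The residues are 4↦4, 18↦2, 19↦3, 27↦11, 29↦13, 54↦6, 58↦10, 92↦12, 101↦5, 137↦9, 151↦7, 160↦0, 161↦1, 206↦14, 223↦15, 232↦8.
All 16 residues are distinct, so no two elements differ by a multiple of 16.

No such pair exists.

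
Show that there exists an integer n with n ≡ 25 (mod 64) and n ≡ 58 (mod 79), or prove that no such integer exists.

n = 3929

Since 64 and 79 share no common factor, CRT says the pair of congruences has a solution (unique mod 5056).
Any solution of the first congruence is n = 25 + 64t; substituting into the second, 64t ≡ 58 − 25 ≡ 33 (mod 79).
Invert 64 mod 79 by the Euclidean algorithm: 79 = 1·64 + 15, 64 = 4·15 + 4, 15 = 3·4 + 3, 4 = 1·3 + 1, 3 = 3·1 + 0; back-substituting, 1 = 4 − 1·3 = 4 − (15 − 3·4) = −15 + 4·4 = −15 + 4·(64 − 4·15) = 4·64 − 17·15 = 4·64 − 17·(79 − 1·64) = −17·79 + 21·64. Hence 64·21 ≡ 1, so 64⁻¹ ≡ 21 (mod 79).
Therefore t ≡ 21·33 = 693 ≡ 61 (mod 79).
With t = 61: n = 25 + 64·61 = 3929.
Verify: 3929 = 61·64 + 25 and 3929 = 49·79 + 58. ✓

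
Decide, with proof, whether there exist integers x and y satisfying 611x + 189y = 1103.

Since gcd(611, 189) = 1, every integer is an integer combination of 611 and 189.
Dividing repeatedly: 611 = 3·189 + 44, 189 = 4·44 + 13, 44 = 3·13 + 5, 13 = 2·5 + 3, 5 = 1·3 + 2, 3 = 1·2 + 1, 2 = 2·1 + 0.
Working back up the chain: 1 = 3 − 1·2 = 3 − (5 − 1·3) = −5 + 2·3 = −5 + 2·(13 − 2·5) = 2·13 − 5·5 = 2·13 − 5·(44 − 3·13) = −5·44 + 17·13 = −5·44 + 17·(189 − 4·44) = 17·189 − 73·44 = 17·189 − 73·(611 − 3·189) = −73·611 + 236·189. So 611·(-73) + 189·236 = 1.
Times 1103: 611·(-80519) + 189·260308 = 1103, so (-80519, 260308) solves it.
The general solution is x = -80519 + 189k, y = 260308 − 611k; taking k = 427 gives the smaller pair x = 184, y = -589.
Indeed 611·184 + 189·(-589) = 112424 − 111321 = 1103.

x = 184, y = -589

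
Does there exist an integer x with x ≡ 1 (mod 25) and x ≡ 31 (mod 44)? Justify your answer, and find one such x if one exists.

x = 251

gcd(25, 44) = 1, so the Chinese Remainder Theorem guarantees exactly one residue class mod 1100 satisfying both.
Write x = 1 + 25t and require 1 + 25t ≡ 31 (mod 44), i.e. 25t ≡ 30 (mod 44).
Note 25·37 = 925 ≡ 1 (mod 44) (as 925 − 1 = 21·44), so 25⁻¹ ≡ 37.
Multiplying by 37: t ≡ 37·30 = 1110 ≡ 10 (mod 44).
Taking t = 10 gives x = 1 + 25·10 = 251.
Check: 251 mod 25 = 1, 251 mod 44 = 31. ✓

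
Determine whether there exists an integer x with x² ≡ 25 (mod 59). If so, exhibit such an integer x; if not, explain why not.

x = 5

Take x = 5. Then 5² = 25, and since 0 ≤ 25 < 59 this is already reduced: 5² ≡ 25 (mod 59).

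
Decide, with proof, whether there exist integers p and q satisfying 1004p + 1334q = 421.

Both 1004 and 1334 are divisible by gcd(1004, 1334) = 2, hence so is any combination 1004p + 1334q.
But 421 = 2·210 + 1, so 2 ∤ 421.
So the equation is unsolvable over ℤ.

No, no such integers exist.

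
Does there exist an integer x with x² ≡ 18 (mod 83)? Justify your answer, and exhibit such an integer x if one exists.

No, no such integer exists.

83 is prime, so by Euler's criterion 18 is a square mod 83 iff 18^((83−1)/2) = 18^41 ≡ 1 (mod 83).
Repeated squaring mod 83: 18^2 = 324 ≡ 75; 18^4 ≡ 75² = 5625 ≡ 64; 18^8 ≡ 64² = 4096 ≡ 29; 18^16 ≡ 29² = 841 ≡ 11; 18^32 ≡ 11² = 121 ≡ 38.
Since 41 = 32 + 8 + 1, 18^41 ≡ 38 · 29 · 18; multiplying out mod 83: 38·29 = 1102 ≡ 23, then 23·18 = 414 ≡ 82. Thus 18^41 ≡ 82 ≡ −1 (mod 83).
The value −1 means 18 is a non-residue modulo 83, so x² ≡ 18 (mod 83) is impossible.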